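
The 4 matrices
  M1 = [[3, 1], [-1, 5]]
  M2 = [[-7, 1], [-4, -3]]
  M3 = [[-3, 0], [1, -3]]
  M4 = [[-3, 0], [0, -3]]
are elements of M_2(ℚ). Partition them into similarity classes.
Characteristic polynomials: χ_{M1} = (x - 4)^2, χ_{M2} = (x + 5)^2, χ_{M3} = (x + 3)^2, χ_{M4} = (x + 3)^2.

{M1}: invariant factors (x - 4)^2.

{M2}: invariant factors (x + 5)^2.

{M3}: invariant factors (x + 3)^2.

{M4}: invariant factors x + 3, x + 3.

Matrices are similar if and only if their invariant-factor lists agree; the partition into similarity classes is {M1}, {M2}, {M3}, {M4}.

4 classes: {M1}, {M2}, {M3}, {M4}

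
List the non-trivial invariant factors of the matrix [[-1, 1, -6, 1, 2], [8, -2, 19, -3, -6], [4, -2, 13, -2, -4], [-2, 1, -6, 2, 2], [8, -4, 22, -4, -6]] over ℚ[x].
x - 1, (x - 2)(x - 1)^3

The Jordan structure of A has elementary divisors (x - 1)^3, (x - 1), (x - 2). Arranging the block sizes at each eigenvalue in decreasing order and taking row products gives the invariant factors.

Invariant factors (smallest first, each dividing the next): x - 1, (x - 2)(x - 1)^3.

Check: the last factor (x - 2)(x - 1)^3 is the minimal polynomial, and the product (x - 2)(x - 1)^4 is the characteristic polynomial.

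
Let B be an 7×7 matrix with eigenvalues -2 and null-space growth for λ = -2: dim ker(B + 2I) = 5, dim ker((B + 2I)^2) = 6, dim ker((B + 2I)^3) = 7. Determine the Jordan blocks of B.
λ = -2: successive nullity increments [5, 1, 1] count blocks of size ≥ k; block sizes are [3, 1, 1, 1, 1].

Jordan blocks: (-2, 3), (-2, 1), (-2, 1), (-2, 1), (-2, 1)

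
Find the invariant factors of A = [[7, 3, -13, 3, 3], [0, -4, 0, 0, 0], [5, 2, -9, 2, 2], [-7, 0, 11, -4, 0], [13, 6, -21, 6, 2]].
x + 4, x^3(x + 4)

The Jordan structure of A has elementary divisors (x + 4), (x + 4), x^3. Arranging the block sizes at each eigenvalue in decreasing order and taking row products gives the invariant factors.

Invariant factors (smallest first, each dividing the next): x + 4, x^3(x + 4).

Check: the last factor x^3(x + 4) is the minimal polynomial, and the product x^3(x + 4)^2 is the characteristic polynomial.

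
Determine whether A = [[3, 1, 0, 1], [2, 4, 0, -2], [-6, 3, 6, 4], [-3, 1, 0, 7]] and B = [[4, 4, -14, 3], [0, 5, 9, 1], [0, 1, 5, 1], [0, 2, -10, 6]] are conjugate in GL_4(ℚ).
Yes.

Two matrices over a field are similar if and only if they have the same invariant factors.

Both A and B have characteristic polynomial (x - 6)^2(x - 4)^2 and minimal polynomial (x - 6)^2(x - 4)^2. Computing further, both have invariant factors (x - 6)^2(x - 4)^2. Hence A and B are similar.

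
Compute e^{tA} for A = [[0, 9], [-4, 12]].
e^{tA} = [[(1 - 6*t)*e^{6*t}, 9*t*e^{6*t}], [-4*t*e^{6*t}, (6*t + 1)*e^{6*t}]]

A has Jordan form J = [[6, 1], [0, 6]] with A = PJP^{-1}, so e^{tA} = P e^{tJ} P^{-1}.

For a Jordan block J_k(λ), e^{tJ_k(λ)} = e^{λt} · (I + tN + t^2 N^2/2! + ... + t^{k-1} N^{k-1}/(k-1)!) where N is the nilpotent superdiagonal part.

Assembling the blocks and conjugating back gives the entries of e^{tA} as shown above.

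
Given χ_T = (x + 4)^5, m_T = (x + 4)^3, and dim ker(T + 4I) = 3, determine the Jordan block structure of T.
Jordan blocks: (-4, 3), (-4, 1), (-4, 1)

λ = -4: algebraic multiplicity 5 (exponent in χ_T), largest block size 3 (exponent in m_T), 3 blocks (geometric multiplicity). These force block sizes [3, 1, 1].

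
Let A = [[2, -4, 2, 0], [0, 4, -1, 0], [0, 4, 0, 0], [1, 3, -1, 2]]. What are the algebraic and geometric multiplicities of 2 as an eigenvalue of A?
algebraic multiplicity 4, geometric multiplicity 2

The characteristic polynomial is (x - 2)^4, so the factor x - 2 appears with exponent 4: the algebraic multiplicity is 4.

rank(A - 2I) = 2, so the eigenspace has dimension 4 - 2 = 2: the geometric multiplicity is 2.

Since 2 < 4, A is not diagonalizable.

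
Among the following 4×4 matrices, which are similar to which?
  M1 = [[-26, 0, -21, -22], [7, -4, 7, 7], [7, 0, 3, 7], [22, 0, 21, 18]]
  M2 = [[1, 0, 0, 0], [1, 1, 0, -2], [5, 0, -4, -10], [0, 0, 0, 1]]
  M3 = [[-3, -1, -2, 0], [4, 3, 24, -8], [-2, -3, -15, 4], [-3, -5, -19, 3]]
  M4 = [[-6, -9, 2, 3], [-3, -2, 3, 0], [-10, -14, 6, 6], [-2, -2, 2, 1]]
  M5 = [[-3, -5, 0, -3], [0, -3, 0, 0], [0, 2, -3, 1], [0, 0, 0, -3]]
4 classes: {M1}, {M2}, {M3, M5}, {M4}

Characteristic polynomials: χ_{M1} = (x - 3)(x + 4)^3, χ_{M2} = (x - 1)^3(x + 4), χ_{M3} = (x + 3)^4, χ_{M4} = (x - 1)^3(x + 4), χ_{M5} = (x + 3)^4.

{M1}: invariant factors x + 4, (x - 3)(x + 4)^2.

{M2}: invariant factors x - 1, (x - 1)^2(x + 4).

{M3, M5}: invariant factors (x + 3)^2, (x + 3)^2.

{M4}: invariant factors (x - 1)^3(x + 4).

Matrices are similar if and only if their invariant-factor lists agree; the partition into similarity classes is {M1}, {M2}, {M3, M5}, {M4}.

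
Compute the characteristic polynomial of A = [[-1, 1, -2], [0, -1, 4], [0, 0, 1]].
χ_A(x) = (x - 1)(x + 1)^2

xI - A = [[x + 1, -1, 2], [0, x + 1, -4], [0, 0, x - 1]].

Expanding det(xI - A) along the first row:
det(xI - A) = + (x + 1)·det([[x + 1, -4], [0, x - 1]]) - (-1)·det([[0, -4], [0, x - 1]]) + (2)·det([[0, x + 1], [0, 0]]).

Evaluating gives χ_A(x) = x^3 + x^2 - x - 1 = (x - 1)(x + 1)^2.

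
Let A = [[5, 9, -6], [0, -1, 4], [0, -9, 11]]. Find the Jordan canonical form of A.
J = [[5, 1, 0], [0, 5, 0], [0, 0, 5]]

The characteristic polynomial is det(xI - A) = (x - 5)^3, so the eigenvalues are 5 (algebraic multiplicity 3).

For λ = 5: rank(A - 5I) = 1, rank((A - 5I)^2) = 0. The eigenspace has dimension 3 - 1 = 2, so there are 2 Jordan blocks; the rank sequence gives block sizes [2, 1].

Assembling the blocks gives the Jordan form J above.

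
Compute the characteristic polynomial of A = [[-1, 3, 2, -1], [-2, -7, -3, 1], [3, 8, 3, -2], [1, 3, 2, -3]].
χ_A(x) = (x + 2)^4

xI - A = [[x + 1, -3, -2, 1], [2, x + 7, 3, -1], [-3, -8, x - 3, 2], [-1, -3, -2, x + 3]].

Expanding det(xI - A) along the first row:
det(xI - A) = + (x + 1)·det([[x + 7, 3, -1], [-8, x - 3, 2], [-3, -2, x + 3]]) - (-3)·det([[2, 3, -1], [-3, x - 3, 2], [-1, -2, x + 3]]) + (-2)·det([[2, x + 7, -1], [-3, -8, 2], [-1, -3, x + 3]]) - (1)·det([[2, x + 7, 3], [-3, -8, x - 3], [-1, -3, -2]]).

Evaluating gives χ_A(x) = x^4 + 8x^3 + 24x^2 + 32x + 16 = (x + 2)^4.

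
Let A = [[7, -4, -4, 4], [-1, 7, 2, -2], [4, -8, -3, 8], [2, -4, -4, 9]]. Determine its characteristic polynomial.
χ_A(x) = (x - 5)^4

xI - A = [[x - 7, 4, 4, -4], [1, x - 7, -2, 2], [-4, 8, x + 3, -8], [-2, 4, 4, x - 9]].

Expanding det(xI - A) along the first row:
det(xI - A) = + (x - 7)·det([[x - 7, -2, 2], [8, x + 3, -8], [4, 4, x - 9]]) - (4)·det([[1, -2, 2], [-4, x + 3, -8], [-2, 4, x - 9]]) + (4)·det([[1, x - 7, 2], [-4, 8, -8], [-2, 4, x - 9]]) - (-4)·det([[1, x - 7, -2], [-4, 8, x + 3], [-2, 4, 4]]).

Evaluating gives χ_A(x) = x^4 - 20x^3 + 150x^2 - 500x + 625 = (x - 5)^4.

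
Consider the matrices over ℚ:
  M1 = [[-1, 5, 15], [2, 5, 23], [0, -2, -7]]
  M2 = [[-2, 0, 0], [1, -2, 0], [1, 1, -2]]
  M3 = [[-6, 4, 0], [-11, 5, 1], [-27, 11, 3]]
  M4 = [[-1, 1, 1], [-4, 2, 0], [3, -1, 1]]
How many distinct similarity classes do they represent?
Characteristic polynomials: χ_{M1} = (x + 1)^3, χ_{M2} = (x + 2)^3, χ_{M3} = x^2(x - 2), χ_{M4} = x^2(x - 2).

{M1}: invariant factors (x + 1)^3.

{M2}: invariant factors (x + 2)^3.

{M3, M4}: invariant factors x^2(x - 2).

Matrices are similar if and only if their invariant-factor lists agree; the partition into similarity classes is {M1}, {M2}, {M3, M4}.

3 classes: {M1}, {M2}, {M3, M4}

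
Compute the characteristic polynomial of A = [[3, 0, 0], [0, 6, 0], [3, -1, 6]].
χ_A(x) = (x - 6)^2(x - 3)

xI - A = [[x - 3, 0, 0], [0, x - 6, 0], [-3, 1, x - 6]].

Expanding det(xI - A) along the first row:
det(xI - A) = + (x - 3)·det([[x - 6, 0], [1, x - 6]]) - (0)·det([[0, 0], [-3, x - 6]]) + (0)·det([[0, x - 6], [-3, 1]]).

Evaluating gives χ_A(x) = x^3 - 15x^2 + 72x - 108 = (x - 6)^2(x - 3).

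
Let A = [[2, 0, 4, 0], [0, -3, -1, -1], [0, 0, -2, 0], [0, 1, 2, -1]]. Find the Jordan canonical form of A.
J = [[-2, 1, 0, 0], [0, -2, 1, 0], [0, 0, -2, 0], [0, 0, 0, 2]]

The characteristic polynomial is det(xI - A) = (x - 2)(x + 2)^3, so the eigenvalues are -2 (algebraic multiplicity 3), 2 (algebraic multiplicity 1).

For λ = -2: rank(A + 2I) = 3, rank((A + 2I)^2) = 2, rank((A + 2I)^3) = 1. The eigenspace has dimension 4 - 3 = 1, so there is 1 Jordan block; the rank sequence gives block sizes [3].

For λ = 2: algebraic multiplicity 1 gives one 1×1 block.

Assembling the blocks gives the Jordan form J above.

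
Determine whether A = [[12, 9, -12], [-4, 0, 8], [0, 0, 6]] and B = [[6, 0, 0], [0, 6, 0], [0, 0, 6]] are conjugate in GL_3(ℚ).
No.

Both have characteristic polynomial (x - 6)^3, but the minimal polynomial of A is (x - 6)^2 while the minimal polynomial of B is x - 6. The minimal polynomial is a similarity invariant, so A and B are not similar.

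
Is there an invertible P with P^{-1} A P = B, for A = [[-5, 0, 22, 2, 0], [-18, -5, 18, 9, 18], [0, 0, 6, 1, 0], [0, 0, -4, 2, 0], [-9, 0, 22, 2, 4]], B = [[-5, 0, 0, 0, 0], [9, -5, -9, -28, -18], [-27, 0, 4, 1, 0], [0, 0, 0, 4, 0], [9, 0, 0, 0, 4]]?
Two matrices over a field are similar if and only if they have the same invariant factors.

Both A and B have characteristic polynomial (x - 4)^3(x + 5)^2 and minimal polynomial (x - 4)^2(x + 5). Computing further, both have invariant factors (x - 4)(x + 5), (x - 4)^2(x + 5). Hence A and B are similar.

Yes.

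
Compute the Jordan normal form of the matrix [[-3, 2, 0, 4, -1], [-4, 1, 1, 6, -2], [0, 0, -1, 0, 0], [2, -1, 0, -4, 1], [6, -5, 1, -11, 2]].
J = [[-1, 1, 0, 0, 0], [0, -1, 1, 0, 0], [0, 0, -1, 0, 0], [0, 0, 0, -1, 1], [0, 0, 0, 0, -1]]

The characteristic polynomial is det(xI - A) = (x + 1)^5, so the eigenvalues are -1 (algebraic multiplicity 5).

For λ = -1: rank(A + I) = 3, rank((A + I)^2) = 1, rank((A + I)^3) = 0. The eigenspace has dimension 5 - 3 = 2, so there are 2 Jordan blocks; the rank sequence gives block sizes [3, 2].

Assembling the blocks gives the Jordan form J above.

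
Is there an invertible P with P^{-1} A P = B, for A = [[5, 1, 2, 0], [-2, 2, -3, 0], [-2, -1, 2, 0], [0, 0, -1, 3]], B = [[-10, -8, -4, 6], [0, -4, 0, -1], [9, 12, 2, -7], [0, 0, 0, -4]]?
trace(A) = 12 but trace(B) = -16. The trace is a similarity invariant, so A and B are not similar.

No.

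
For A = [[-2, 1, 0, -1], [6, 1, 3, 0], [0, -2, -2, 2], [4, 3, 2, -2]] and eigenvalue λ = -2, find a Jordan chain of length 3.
v_1 = [[-1, 1, 1, 1]]^T, v_2 = [[0, 0, 0, 1]]^T, v_3 = [[-1, 0, 2, 0]]^T

We seek v_1 ∈ ker((A + 2I)^3) \ ker((A + 2I)^2), then set v_{i+1} = (A + 2I) v_i.

One such chain is v_1 = [[-1, 1, 1, 1]]^T, v_2 = [[0, 0, 0, 1]]^T, v_3 = [[-1, 0, 2, 0]]^T. Check: (A + 2I) v_3 = [[0, 0, 0, 0]]^T = 0.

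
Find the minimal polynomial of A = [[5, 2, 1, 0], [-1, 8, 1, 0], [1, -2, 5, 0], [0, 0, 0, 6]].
m_A(x) = (x - 6)^2

The characteristic polynomial factors as (x - 6)^4. The minimal polynomial is ∏(x - λ)^{k_λ} where k_λ is the size of the largest Jordan block at λ.

For λ = 6: rank(A - 6I) = 1, and the largest Jordan block has size 2 (the smallest k with rank((A - 6I)^k) = rank((A - 6I)^(k+1))).

So m_A(x) = (x - 6)^2.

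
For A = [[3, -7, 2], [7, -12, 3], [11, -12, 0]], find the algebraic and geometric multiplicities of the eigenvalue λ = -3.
algebraic multiplicity 3, geometric multiplicity 1

The characteristic polynomial is (x + 3)^3, so the factor x + 3 appears with exponent 3: the algebraic multiplicity is 3.

rank(A + 3I) = 2, so the eigenspace has dimension 3 - 2 = 1: the geometric multiplicity is 1.

Since 1 < 3, A is not diagonalizable.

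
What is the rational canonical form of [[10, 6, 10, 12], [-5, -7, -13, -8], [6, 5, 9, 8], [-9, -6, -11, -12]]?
The invariant factors of A (the non-unit diagonal entries of the Smith normal form of xI - A over ℚ[x]) are (x^2 - 2)^2, each dividing the next. The characteristic polynomial is their product, (x^2 - 2)^2.

The rational canonical form is the block-diagonal matrix of companion matrices C(f_i):
R = [[0, 0, 0, -4], [1, 0, 0, 0], [0, 1, 0, 4], [0, 0, 1, 0]].

Note the characteristic polynomial does not split into linear factors over ℚ, so A has no Jordan form over ℚ; the rational canonical form exists over any field.

R = [[0, 0, 0, -4], [1, 0, 0, 0], [0, 1, 0, 4], [0, 0, 1, 0]]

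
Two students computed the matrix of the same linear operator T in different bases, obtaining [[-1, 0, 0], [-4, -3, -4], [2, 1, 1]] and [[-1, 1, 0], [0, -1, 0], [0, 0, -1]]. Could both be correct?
Two matrices over a field are similar if and only if they have the same invariant factors.

Both A and B have characteristic polynomial (x + 1)^3 and minimal polynomial (x + 1)^2. Computing further, both have invariant factors x + 1, (x + 1)^2. Hence A and B are similar.

Yes.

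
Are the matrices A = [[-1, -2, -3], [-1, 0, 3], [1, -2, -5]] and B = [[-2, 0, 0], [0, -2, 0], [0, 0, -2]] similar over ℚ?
No.

Both have characteristic polynomial (x + 2)^3, but the minimal polynomial of A is (x + 2)^2 while the minimal polynomial of B is x + 2. The minimal polynomial is a similarity invariant, so A and B are not similar.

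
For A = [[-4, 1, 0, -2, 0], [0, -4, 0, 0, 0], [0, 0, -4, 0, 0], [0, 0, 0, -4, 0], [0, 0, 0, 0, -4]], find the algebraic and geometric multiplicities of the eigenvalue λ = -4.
algebraic multiplicity 5, geometric multiplicity 4

The characteristic polynomial is (x + 4)^5, so the factor x + 4 appears with exponent 5: the algebraic multiplicity is 5.

rank(A + 4I) = 1, so the eigenspace has dimension 5 - 1 = 4: the geometric multiplicity is 4.

Since 4 < 5, A is not diagonalizable.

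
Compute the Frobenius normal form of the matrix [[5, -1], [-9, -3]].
R = [[0, 24], [1, 2]]

The invariant factors of A (the non-unit diagonal entries of the Smith normal form of xI - A over ℚ[x]) are (x - 6)(x + 4), each dividing the next. The characteristic polynomial is their product, (x - 6)(x + 4).

The rational canonical form is the block-diagonal matrix of companion matrices C(f_i):
R = [[0, 24], [1, 2]].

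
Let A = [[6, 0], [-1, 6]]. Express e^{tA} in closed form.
A has Jordan form J = [[6, 1], [0, 6]] with A = PJP^{-1}, so e^{tA} = P e^{tJ} P^{-1}.

For a Jordan block J_k(λ), e^{tJ_k(λ)} = e^{λt} · (I + tN + t^2 N^2/2! + ... + t^{k-1} N^{k-1}/(k-1)!) where N is the nilpotent superdiagonal part.

Assembling the blocks and conjugating back gives the entries of e^{tA} as shown above.

e^{tA} = [[e^{6*t}, 0], [-t*e^{6*t}, e^{6*t}]]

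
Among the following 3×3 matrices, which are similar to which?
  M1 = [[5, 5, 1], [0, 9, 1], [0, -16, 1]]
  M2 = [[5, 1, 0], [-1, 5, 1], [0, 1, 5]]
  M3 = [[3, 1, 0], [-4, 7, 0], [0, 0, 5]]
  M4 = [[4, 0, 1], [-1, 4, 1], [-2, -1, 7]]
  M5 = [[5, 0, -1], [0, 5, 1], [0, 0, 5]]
Characteristic polynomials: χ_{M1} = (x - 5)^3, χ_{M2} = (x - 5)^3, χ_{M3} = (x - 5)^3, χ_{M4} = (x - 5)^3, χ_{M5} = (x - 5)^3.

{M1, M2, M4}: invariant factors (x - 5)^3.

{M3, M5}: invariant factors x - 5, (x - 5)^2.

Matrices are similar if and only if their invariant-factor lists agree; the partition into similarity classes is {M1, M2, M4}, {M3, M5}.

2 classes: {M1, M2, M4}, {M3, M5}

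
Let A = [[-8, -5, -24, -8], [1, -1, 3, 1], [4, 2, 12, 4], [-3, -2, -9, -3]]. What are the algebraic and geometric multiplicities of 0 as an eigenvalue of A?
The characteristic polynomial is x^4, so the factor x appears with exponent 4: the algebraic multiplicity is 4.

rank(A) = 2, so the eigenspace has dimension 4 - 2 = 2: the geometric multiplicity is 2.

Since 2 < 4, A is not diagonalizable.

algebraic multiplicity 4, geometric multiplicity 2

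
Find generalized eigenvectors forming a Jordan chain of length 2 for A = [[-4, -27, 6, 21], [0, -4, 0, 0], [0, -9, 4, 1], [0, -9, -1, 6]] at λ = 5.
v_1 = [[2, 0, 0, 1]]^T, v_2 = [[3, 0, 1, 1]]^T

We seek v_1 ∈ ker((A - 5I)^2) \ ker(A - 5I), then set v_{i+1} = (A - 5I) v_i.

One such chain is v_1 = [[2, 0, 0, 1]]^T, v_2 = [[3, 0, 1, 1]]^T. Check: (A - 5I) v_2 = [[0, 0, 0, 0]]^T = 0.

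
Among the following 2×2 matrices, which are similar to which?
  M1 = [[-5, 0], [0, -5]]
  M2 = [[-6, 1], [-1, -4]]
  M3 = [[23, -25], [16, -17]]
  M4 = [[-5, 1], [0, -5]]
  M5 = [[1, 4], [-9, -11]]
Characteristic polynomials: χ_{M1} = (x + 5)^2, χ_{M2} = (x + 5)^2, χ_{M3} = (x - 3)^2, χ_{M4} = (x + 5)^2, χ_{M5} = (x + 5)^2.

{M1}: invariant factors x + 5, x + 5.

{M2, M4, M5}: invariant factors (x + 5)^2.

{M3}: invariant factors (x - 3)^2.

Matrices are similar if and only if their invariant-factor lists agree; the partition into similarity classes is {M1}, {M2, M4, M5}, {M3}.

3 classes: {M1}, {M2, M4, M5}, {M3}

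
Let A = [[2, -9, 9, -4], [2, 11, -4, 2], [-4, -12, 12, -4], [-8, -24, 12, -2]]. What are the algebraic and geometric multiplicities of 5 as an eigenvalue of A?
The characteristic polynomial is (x - 6)^3(x - 5), so the factor x - 5 appears with exponent 1: the algebraic multiplicity is 1.

rank(A - 5I) = 3, so the eigenspace has dimension 4 - 3 = 1: the geometric multiplicity is 1.

algebraic multiplicity 1, geometric multiplicity 1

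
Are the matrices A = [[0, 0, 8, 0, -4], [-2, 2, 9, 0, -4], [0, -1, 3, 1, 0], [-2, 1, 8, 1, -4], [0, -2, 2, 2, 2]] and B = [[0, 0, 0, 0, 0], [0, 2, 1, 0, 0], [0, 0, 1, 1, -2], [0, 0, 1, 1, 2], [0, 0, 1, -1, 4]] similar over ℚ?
Two matrices over a field are similar if and only if they have the same invariant factors.

Both A and B have characteristic polynomial x(x - 2)^4 and minimal polynomial x(x - 2)^3. Computing further, both have invariant factors x - 2, x(x - 2)^3. Hence A and B are similar.

Yes.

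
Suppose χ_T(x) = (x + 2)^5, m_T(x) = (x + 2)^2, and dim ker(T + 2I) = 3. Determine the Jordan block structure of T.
Jordan blocks: (-2, 2), (-2, 2), (-2, 1)

λ = -2: algebraic multiplicity 5 (exponent in χ_T), largest block size 2 (exponent in m_T), 3 blocks (geometric multiplicity). These force block sizes [2, 2, 1].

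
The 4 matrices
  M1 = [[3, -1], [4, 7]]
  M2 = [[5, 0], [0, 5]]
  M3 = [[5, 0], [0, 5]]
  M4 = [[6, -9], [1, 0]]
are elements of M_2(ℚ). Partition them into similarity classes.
Characteristic polynomials: χ_{M1} = (x - 5)^2, χ_{M2} = (x - 5)^2, χ_{M3} = (x - 5)^2, χ_{M4} = (x - 3)^2.

{M1}: invariant factors (x - 5)^2.

{M2, M3}: invariant factors x - 5, x - 5.

{M4}: invariant factors (x - 3)^2.

Matrices are similar if and only if their invariant-factor lists agree; the partition into similarity classes is {M1}, {M2, M3}, {M4}.

3 classes: {M1}, {M2, M3}, {M4}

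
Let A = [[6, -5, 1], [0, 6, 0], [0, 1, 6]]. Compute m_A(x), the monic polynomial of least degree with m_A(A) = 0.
The characteristic polynomial factors as (x - 6)^3. The minimal polynomial is ∏(x - λ)^{k_λ} where k_λ is the size of the largest Jordan block at λ.

For λ = 6: rank(A - 6I) = 2, and the largest Jordan block has size 3 (the smallest k with rank((A - 6I)^k) = rank((A - 6I)^(k+1))).

So m_A(x) = (x - 6)^3.

m_A(x) = (x - 6)^3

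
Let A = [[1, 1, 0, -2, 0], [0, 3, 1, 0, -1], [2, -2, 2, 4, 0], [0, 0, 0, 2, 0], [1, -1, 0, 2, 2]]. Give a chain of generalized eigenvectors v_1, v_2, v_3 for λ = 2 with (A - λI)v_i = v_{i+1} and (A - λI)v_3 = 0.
v_1 = [[0, 0, 1, 0, 0]]^T, v_2 = [[0, 1, 0, 0, 0]]^T, v_3 = [[1, 1, -2, 0, -1]]^T

We seek v_1 ∈ ker((A - 2I)^3) \ ker((A - 2I)^2), then set v_{i+1} = (A - 2I) v_i.

One such chain is v_1 = [[0, 0, 1, 0, 0]]^T, v_2 = [[0, 1, 0, 0, 0]]^T, v_3 = [[1, 1, -2, 0, -1]]^T. Check: (A - 2I) v_3 = [[0, 0, 0, 0, 0]]^T = 0.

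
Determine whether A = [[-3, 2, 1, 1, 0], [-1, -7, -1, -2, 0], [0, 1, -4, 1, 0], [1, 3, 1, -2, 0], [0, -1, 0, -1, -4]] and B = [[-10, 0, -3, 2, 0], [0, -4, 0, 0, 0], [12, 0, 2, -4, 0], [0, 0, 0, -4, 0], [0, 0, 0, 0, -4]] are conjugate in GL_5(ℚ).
Both have characteristic polynomial (x + 4)^5 and minimal polynomial (x + 4)^2. But rank(A + 4I) = 2 for A while rank(B + 4I) = 1 for B, so the number of Jordan blocks at λ = -4 differs. A and B are not similar.

No.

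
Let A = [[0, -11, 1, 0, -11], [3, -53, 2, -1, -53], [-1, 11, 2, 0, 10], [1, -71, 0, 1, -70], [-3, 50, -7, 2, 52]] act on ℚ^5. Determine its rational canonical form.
The invariant factors of A (the non-unit diagonal entries of the Smith normal form of xI - A over ℚ[x]) are x(x^2 - x + 5)^2, each dividing the next. The characteristic polynomial is their product, x(x^2 - x + 5)^2.

The rational canonical form is the block-diagonal matrix of companion matrices C(f_i):
R = [[0, 0, 0, 0, 0], [1, 0, 0, 0, -25], [0, 1, 0, 0, 10], [0, 0, 1, 0, -11], [0, 0, 0, 1, 2]].

Note the characteristic polynomial does not split into linear factors over ℚ, so A has no Jordan form over ℚ; the rational canonical form exists over any field.

R = [[0, 0, 0, 0, 0], [1, 0, 0, 0, -25], [0, 1, 0, 0, 10], [0, 0, 1, 0, -11], [0, 0, 0, 1, 2]]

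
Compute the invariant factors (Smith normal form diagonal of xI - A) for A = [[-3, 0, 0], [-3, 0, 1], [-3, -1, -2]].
The Jordan structure of A has elementary divisors (x + 3), (x + 1)^2. Arranging the block sizes at each eigenvalue in decreasing order and taking row products gives the invariant factors.

Invariant factors (smallest first, each dividing the next): (x + 1)^2(x + 3).

Check: the last factor (x + 1)^2(x + 3) is the minimal polynomial, and the product (x + 1)^2(x + 3) is the characteristic polynomial.

(x + 1)^2(x + 3)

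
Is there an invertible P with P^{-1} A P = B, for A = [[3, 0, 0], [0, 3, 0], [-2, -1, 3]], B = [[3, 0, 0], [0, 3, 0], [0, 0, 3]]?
No.

Both have characteristic polynomial (x - 3)^3, but the minimal polynomial of A is (x - 3)^2 while the minimal polynomial of B is x - 3. The minimal polynomial is a similarity invariant, so A and B are not similar.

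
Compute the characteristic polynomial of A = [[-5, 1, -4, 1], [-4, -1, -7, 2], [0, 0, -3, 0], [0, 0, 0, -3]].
xI - A = [[x + 5, -1, 4, -1], [4, x + 1, 7, -2], [0, 0, x + 3, 0], [0, 0, 0, x + 3]].

Expanding det(xI - A) along the first row:
det(xI - A) = + (x + 5)·det([[x + 1, 7, -2], [0, x + 3, 0], [0, 0, x + 3]]) - (-1)·det([[4, 7, -2], [0, x + 3, 0], [0, 0, x + 3]]) + (4)·det([[4, x + 1, -2], [0, 0, 0], [0, 0, x + 3]]) - (-1)·det([[4, x + 1, 7], [0, 0, x + 3], [0, 0, 0]]).

Evaluating gives χ_A(x) = x^4 + 12x^3 + 54x^2 + 108x + 81 = (x + 3)^4.

χ_A(x) = (x + 3)^4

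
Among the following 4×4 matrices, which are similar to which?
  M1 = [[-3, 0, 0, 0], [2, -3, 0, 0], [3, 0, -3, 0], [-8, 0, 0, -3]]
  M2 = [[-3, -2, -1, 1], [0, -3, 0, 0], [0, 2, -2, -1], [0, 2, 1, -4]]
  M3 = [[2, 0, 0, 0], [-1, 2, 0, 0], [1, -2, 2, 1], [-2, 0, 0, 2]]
Characteristic polynomials: χ_{M1} = (x + 3)^4, χ_{M2} = (x + 3)^4, χ_{M3} = (x - 2)^4.

{M1, M2}: invariant factors x + 3, x + 3, (x + 3)^2.

{M3}: invariant factors (x - 2)^2, (x - 2)^2.

Matrices are similar if and only if their invariant-factor lists agree; the partition into similarity classes is {M1, M2}, {M3}.

2 classes: {M1, M2}, {M3}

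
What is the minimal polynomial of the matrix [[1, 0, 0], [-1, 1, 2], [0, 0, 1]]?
The characteristic polynomial factors as (x - 1)^3. The minimal polynomial is ∏(x - λ)^{k_λ} where k_λ is the size of the largest Jordan block at λ.

For λ = 1: rank(A - I) = 1, and the largest Jordan block has size 2 (the smallest k with rank((A - I)^k) = rank((A - I)^(k+1))).

So m_A(x) = (x - 1)^2.

m_A(x) = (x - 1)^2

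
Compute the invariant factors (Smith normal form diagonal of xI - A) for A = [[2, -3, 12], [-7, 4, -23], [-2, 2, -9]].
(x + 1)^3

The Jordan structure of A has elementary divisors (x + 1)^3. Arranging the block sizes at each eigenvalue in decreasing order and taking row products gives the invariant factors.

Invariant factors (smallest first, each dividing the next): (x + 1)^3.

Check: the last factor (x + 1)^3 is the minimal polynomial, and the product (x + 1)^3 is the characteristic polynomial.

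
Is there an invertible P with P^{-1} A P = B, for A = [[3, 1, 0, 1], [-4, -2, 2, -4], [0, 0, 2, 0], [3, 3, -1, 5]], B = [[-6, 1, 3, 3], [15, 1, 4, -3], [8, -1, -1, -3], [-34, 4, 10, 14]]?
Yes.

Two matrices over a field are similar if and only if they have the same invariant factors.

Both A and B have characteristic polynomial (x - 2)^4 and minimal polynomial (x - 2)^3. Computing further, both have invariant factors x - 2, (x - 2)^3. Hence A and B are similar.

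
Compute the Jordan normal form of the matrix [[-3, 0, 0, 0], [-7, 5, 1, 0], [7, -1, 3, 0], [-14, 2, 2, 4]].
J = [[-3, 0, 0, 0], [0, 4, 1, 0], [0, 0, 4, 0], [0, 0, 0, 4]]

The characteristic polynomial is det(xI - A) = (x - 4)^3(x + 3), so the eigenvalues are -3 (algebraic multiplicity 1), 4 (algebraic multiplicity 3).

For λ = -3: algebraic multiplicity 1 gives one 1×1 block.

For λ = 4: rank(A - 4I) = 2, rank((A - 4I)^2) = 1. The eigenspace has dimension 4 - 2 = 2, so there are 2 Jordan blocks; the rank sequence gives block sizes [2, 1].

Assembling the blocks gives the Jordan form J above.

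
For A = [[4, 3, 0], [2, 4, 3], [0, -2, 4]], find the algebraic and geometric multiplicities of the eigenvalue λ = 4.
algebraic multiplicity 3, geometric multiplicity 1

The characteristic polynomial is (x - 4)^3, so the factor x - 4 appears with exponent 3: the algebraic multiplicity is 3.

rank(A - 4I) = 2, so the eigenspace has dimension 3 - 2 = 1: the geometric multiplicity is 1.

Since 1 < 3, A is not diagonalizable.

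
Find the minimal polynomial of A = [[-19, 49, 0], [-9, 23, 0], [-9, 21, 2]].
The characteristic polynomial factors as (x - 2)^3. The minimal polynomial is ∏(x - λ)^{k_λ} where k_λ is the size of the largest Jordan block at λ.

For λ = 2: rank(A - 2I) = 1, and the largest Jordan block has size 2 (the smallest k with rank((A - 2I)^k) = rank((A - 2I)^(k+1))).

So m_A(x) = (x - 2)^2.

m_A(x) = (x - 2)^2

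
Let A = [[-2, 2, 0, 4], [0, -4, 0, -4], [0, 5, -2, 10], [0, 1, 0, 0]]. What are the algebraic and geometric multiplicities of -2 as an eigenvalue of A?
algebraic multiplicity 4, geometric multiplicity 3

The characteristic polynomial is (x + 2)^4, so the factor x + 2 appears with exponent 4: the algebraic multiplicity is 4.

rank(A + 2I) = 1, so the eigenspace has dimension 4 - 1 = 3: the geometric multiplicity is 3.

Since 3 < 4, A is not diagonalizable.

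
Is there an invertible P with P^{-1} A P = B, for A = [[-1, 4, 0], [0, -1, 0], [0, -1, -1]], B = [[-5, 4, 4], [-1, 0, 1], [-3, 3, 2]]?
Two matrices over a field are similar if and only if they have the same invariant factors.

Both A and B have characteristic polynomial (x + 1)^3 and minimal polynomial (x + 1)^2. Computing further, both have invariant factors x + 1, (x + 1)^2. Hence A and B are similar.

Yes.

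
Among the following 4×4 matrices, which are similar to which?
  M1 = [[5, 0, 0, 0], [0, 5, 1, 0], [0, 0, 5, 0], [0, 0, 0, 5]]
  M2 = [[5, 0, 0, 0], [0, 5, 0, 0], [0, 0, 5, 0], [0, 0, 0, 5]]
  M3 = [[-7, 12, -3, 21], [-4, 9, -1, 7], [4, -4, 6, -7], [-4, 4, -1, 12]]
2 classes: {M1, M3}, {M2}

Characteristic polynomials: χ_{M1} = (x - 5)^4, χ_{M2} = (x - 5)^4, χ_{M3} = (x - 5)^4.

{M1, M3}: invariant factors x - 5, x - 5, (x - 5)^2.

{M2}: invariant factors x - 5, x - 5, x - 5, x - 5.

Matrices are similar if and only if their invariant-factor lists agree; the partition into similarity classes is {M1, M3}, {M2}.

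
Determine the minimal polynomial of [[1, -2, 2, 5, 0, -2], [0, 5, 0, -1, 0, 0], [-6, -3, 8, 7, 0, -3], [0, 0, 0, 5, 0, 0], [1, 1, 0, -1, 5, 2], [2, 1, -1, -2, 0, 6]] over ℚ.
m_A(x) = (x - 5)^2

The characteristic polynomial factors as (x - 5)^6. The minimal polynomial is ∏(x - λ)^{k_λ} where k_λ is the size of the largest Jordan block at λ.

For λ = 5: rank(A - 5I) = 3, and the largest Jordan block has size 2 (the smallest k with rank((A - 5I)^k) = rank((A - 5I)^(k+1))).

So m_A(x) = (x - 5)^2.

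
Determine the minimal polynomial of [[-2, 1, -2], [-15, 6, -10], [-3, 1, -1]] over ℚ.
The characteristic polynomial factors as (x - 1)^3. The minimal polynomial is ∏(x - λ)^{k_λ} where k_λ is the size of the largest Jordan block at λ.

For λ = 1: rank(A - I) = 1, and the largest Jordan block has size 2 (the smallest k with rank((A - I)^k) = rank((A - I)^(k+1))).

So m_A(x) = (x - 1)^2.

m_A(x) = (x - 1)^2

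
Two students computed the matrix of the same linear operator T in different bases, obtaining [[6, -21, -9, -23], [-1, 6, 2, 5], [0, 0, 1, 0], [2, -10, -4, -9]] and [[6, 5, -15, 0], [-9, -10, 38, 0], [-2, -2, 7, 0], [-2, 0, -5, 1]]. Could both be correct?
Two matrices over a field are similar if and only if they have the same invariant factors.

Both A and B have characteristic polynomial (x - 1)^4 and minimal polynomial (x - 1)^3. Computing further, both have invariant factors x - 1, (x - 1)^3. Hence A and B are similar.

Yes.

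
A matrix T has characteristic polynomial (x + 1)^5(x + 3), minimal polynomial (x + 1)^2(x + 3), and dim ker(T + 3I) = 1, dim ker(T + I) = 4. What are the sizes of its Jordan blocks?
λ = -3: algebraic multiplicity 1 (exponent in χ_T), largest block size 1 (exponent in m_T), 1 block (geometric multiplicity). This forces block sizes [1].
λ = -1: algebraic multiplicity 5 (exponent in χ_T), largest block size 2 (exponent in m_T), 4 blocks (geometric multiplicity). These force block sizes [2, 1, 1, 1].

Jordan blocks: (-3, 1), (-1, 2), (-1, 1), (-1, 1), (-1, 1)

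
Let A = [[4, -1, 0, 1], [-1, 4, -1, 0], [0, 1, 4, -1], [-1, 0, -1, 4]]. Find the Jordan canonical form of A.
The characteristic polynomial is det(xI - A) = (x - 4)^4, so the eigenvalues are 4 (algebraic multiplicity 4).

For λ = 4: rank(A - 4I) = 2, rank((A - 4I)^2) = 0. The eigenspace has dimension 4 - 2 = 2, so there are 2 Jordan blocks; the rank sequence gives block sizes [2, 2].

Assembling the blocks gives the Jordan form J above.

J = [[4, 1, 0, 0], [0, 4, 0, 0], [0, 0, 4, 1], [0, 0, 0, 4]]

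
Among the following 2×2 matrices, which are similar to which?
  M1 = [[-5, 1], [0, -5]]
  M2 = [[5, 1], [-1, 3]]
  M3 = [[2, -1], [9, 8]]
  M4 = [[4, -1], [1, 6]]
3 classes: {M1}, {M2}, {M3, M4}

Characteristic polynomials: χ_{M1} = (x + 5)^2, χ_{M2} = (x - 4)^2, χ_{M3} = (x - 5)^2, χ_{M4} = (x - 5)^2.

{M1}: invariant factors (x + 5)^2.

{M2}: invariant factors (x - 4)^2.

{M3, M4}: invariant factors (x - 5)^2.

Matrices are similar if and only if their invariant-factor lists agree; the partition into similarity classes is {M1}, {M2}, {M3, M4}.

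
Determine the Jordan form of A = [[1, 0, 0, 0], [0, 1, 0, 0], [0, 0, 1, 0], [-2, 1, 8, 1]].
J = [[1, 1, 0, 0], [0, 1, 0, 0], [0, 0, 1, 0], [0, 0, 0, 1]]

The characteristic polynomial is det(xI - A) = (x - 1)^4, so the eigenvalues are 1 (algebraic multiplicity 4).

For λ = 1: rank(A - I) = 1, rank((A - I)^2) = 0. The eigenspace has dimension 4 - 1 = 3, so there are 3 Jordan blocks; the rank sequence gives block sizes [2, 1, 1].

Assembling the blocks gives the Jordan form J above.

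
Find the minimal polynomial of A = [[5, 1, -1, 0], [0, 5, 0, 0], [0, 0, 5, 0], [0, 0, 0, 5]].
The characteristic polynomial factors as (x - 5)^4. The minimal polynomial is ∏(x - λ)^{k_λ} where k_λ is the size of the largest Jordan block at λ.

For λ = 5: rank(A - 5I) = 1, and the largest Jordan block has size 2 (the smallest k with rank((A - 5I)^k) = rank((A - 5I)^(k+1))).

So m_A(x) = (x - 5)^2.

m_A(x) = (x - 5)^2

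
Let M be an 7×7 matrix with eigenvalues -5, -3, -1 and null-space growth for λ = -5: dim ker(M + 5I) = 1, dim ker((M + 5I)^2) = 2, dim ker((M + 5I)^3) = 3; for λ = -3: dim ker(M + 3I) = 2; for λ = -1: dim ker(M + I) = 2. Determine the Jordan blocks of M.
λ = -5: successive nullity increments [1, 1, 1] count blocks of size ≥ k; block sizes are [3].
λ = -3: successive nullity increments [2] count blocks of size ≥ k; block sizes are [1, 1].
λ = -1: successive nullity increments [2] count blocks of size ≥ k; block sizes are [1, 1].

Jordan blocks: (-5, 3), (-3, 1), (-3, 1), (-1, 1), (-1, 1)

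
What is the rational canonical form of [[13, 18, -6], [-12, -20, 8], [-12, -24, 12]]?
The invariant factors of A (the non-unit diagonal entries of the Smith normal form of xI - A over ℚ[x]) are x - 4, (x - 4)(x + 3), each dividing the next. The characteristic polynomial is their product, (x - 4)^2(x + 3).

The rational canonical form is the block-diagonal matrix of companion matrices C(f_i):
R = [[4, 0, 0], [0, 0, 12], [0, 1, 1]].

R = [[4, 0, 0], [0, 0, 12], [0, 1, 1]]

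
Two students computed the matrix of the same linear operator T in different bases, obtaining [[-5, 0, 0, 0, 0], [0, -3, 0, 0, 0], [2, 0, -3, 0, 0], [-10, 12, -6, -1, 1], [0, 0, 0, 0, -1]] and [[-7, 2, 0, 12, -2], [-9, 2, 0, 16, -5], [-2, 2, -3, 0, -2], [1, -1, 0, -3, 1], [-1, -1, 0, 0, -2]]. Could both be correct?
Yes.

Two matrices over a field are similar if and only if they have the same invariant factors.

Both A and B have characteristic polynomial (x + 1)^2(x + 3)^2(x + 5) and minimal polynomial (x + 1)^2(x + 3)(x + 5). Computing further, both have invariant factors x + 3, (x + 1)^2(x + 3)(x + 5). Hence A and B are similar.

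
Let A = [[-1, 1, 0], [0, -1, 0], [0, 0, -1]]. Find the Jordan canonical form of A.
The characteristic polynomial is det(xI - A) = (x + 1)^3, so the eigenvalues are -1 (algebraic multiplicity 3).

For λ = -1: rank(A + I) = 1, rank((A + I)^2) = 0. The eigenspace has dimension 3 - 1 = 2, so there are 2 Jordan blocks; the rank sequence gives block sizes [2, 1].

Assembling the blocks gives the Jordan form J above.

J = [[-1, 1, 0], [0, -1, 0], [0, 0, -1]]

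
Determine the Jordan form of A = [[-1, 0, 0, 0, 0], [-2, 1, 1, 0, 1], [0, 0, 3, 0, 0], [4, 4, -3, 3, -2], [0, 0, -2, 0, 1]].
The characteristic polynomial is det(xI - A) = (x - 3)^2(x - 1)^2(x + 1), so the eigenvalues are -1 (algebraic multiplicity 1), 1 (algebraic multiplicity 2), 3 (algebraic multiplicity 2).

For λ = -1: algebraic multiplicity 1 gives one 1×1 block.

For λ = 1: rank(A - I) = 4, rank((A - I)^2) = 3. The eigenspace has dimension 5 - 4 = 1, so there is 1 Jordan block; the rank sequence gives block sizes [2].

For λ = 3: rank(A - 3I) = 4, rank((A - 3I)^2) = 3. The eigenspace has dimension 5 - 4 = 1, so there is 1 Jordan block; the rank sequence gives block sizes [2].

Assembling the blocks gives the Jordan form J above.

J = [[-1, 0, 0, 0, 0], [0, 1, 1, 0, 0], [0, 0, 1, 0, 0], [0, 0, 0, 3, 1], [0, 0, 0, 0, 3]]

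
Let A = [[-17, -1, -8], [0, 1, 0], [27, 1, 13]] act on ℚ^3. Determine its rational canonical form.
The invariant factors of A (the non-unit diagonal entries of the Smith normal form of xI - A over ℚ[x]) are (x - 1)^2(x + 5), each dividing the next. The characteristic polynomial is their product, (x - 1)^2(x + 5).

The rational canonical form is the block-diagonal matrix of companion matrices C(f_i):
R = [[0, 0, -5], [1, 0, 9], [0, 1, -3]].

R = [[0, 0, -5], [1, 0, 9], [0, 1, -3]]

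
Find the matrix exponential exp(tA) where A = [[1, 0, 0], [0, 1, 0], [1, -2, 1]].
e^{tA} = [[e^{t}, 0, 0], [0, e^{t}, 0], [t*e^{t}, -2*t*e^{t}, e^{t}]]

A has Jordan form J = [[1, 1, 0], [0, 1, 0], [0, 0, 1]] with A = PJP^{-1}, so e^{tA} = P e^{tJ} P^{-1}.

For a Jordan block J_k(λ), e^{tJ_k(λ)} = e^{λt} · (I + tN + t^2 N^2/2! + ... + t^{k-1} N^{k-1}/(k-1)!) where N is the nilpotent superdiagonal part.

Assembling the blocks and conjugating back gives the entries of e^{tA} as shown above.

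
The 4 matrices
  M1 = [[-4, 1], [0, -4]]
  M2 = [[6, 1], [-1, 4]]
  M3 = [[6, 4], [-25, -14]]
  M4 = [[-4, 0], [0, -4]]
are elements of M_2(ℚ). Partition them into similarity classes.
3 classes: {M1, M3}, {M2}, {M4}

Characteristic polynomials: χ_{M1} = (x + 4)^2, χ_{M2} = (x - 5)^2, χ_{M3} = (x + 4)^2, χ_{M4} = (x + 4)^2.

{M1, M3}: invariant factors (x + 4)^2.

{M2}: invariant factors (x - 5)^2.

{M4}: invariant factors x + 4, x + 4.

Matrices are similar if and only if their invariant-factor lists agree; the partition into similarity classes is {M1, M3}, {M2}, {M4}.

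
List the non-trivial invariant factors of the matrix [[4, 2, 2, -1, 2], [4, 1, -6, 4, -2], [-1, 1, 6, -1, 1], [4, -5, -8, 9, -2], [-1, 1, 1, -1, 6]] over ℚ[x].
(x - 5)^2, (x - 6)(x - 5)^2

The Jordan structure of A has elementary divisors (x - 5)^2, (x - 5)^2, (x - 6). Arranging the block sizes at each eigenvalue in decreasing order and taking row products gives the invariant factors.

Invariant factors (smallest first, each dividing the next): (x - 5)^2, (x - 6)(x - 5)^2.

Check: the last factor (x - 6)(x - 5)^2 is the minimal polynomial, and the product (x - 6)(x - 5)^4 is the characteristic polynomial.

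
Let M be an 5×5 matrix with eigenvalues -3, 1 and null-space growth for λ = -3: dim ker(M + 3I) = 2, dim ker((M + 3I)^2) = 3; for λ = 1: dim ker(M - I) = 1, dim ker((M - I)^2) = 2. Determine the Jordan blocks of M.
λ = -3: successive nullity increments [2, 1] count blocks of size ≥ k; block sizes are [2, 1].
λ = 1: successive nullity increments [1, 1] count blocks of size ≥ k; block sizes are [2].

Jordan blocks: (-3, 2), (-3, 1), (1, 2)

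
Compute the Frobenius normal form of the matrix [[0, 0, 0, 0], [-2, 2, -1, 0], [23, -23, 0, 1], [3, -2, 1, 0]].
R = [[0, 0, 0, 0], [1, 0, 0, 0], [0, 1, 0, 24], [0, 0, 1, 2]]

The invariant factors of A (the non-unit diagonal entries of the Smith normal form of xI - A over ℚ[x]) are x^2(x - 6)(x + 4), each dividing the next. The characteristic polynomial is their product, x^2(x - 6)(x + 4).

The rational canonical form is the block-diagonal matrix of companion matrices C(f_i):
R = [[0, 0, 0, 0], [1, 0, 0, 0], [0, 1, 0, 24], [0, 0, 1, 2]].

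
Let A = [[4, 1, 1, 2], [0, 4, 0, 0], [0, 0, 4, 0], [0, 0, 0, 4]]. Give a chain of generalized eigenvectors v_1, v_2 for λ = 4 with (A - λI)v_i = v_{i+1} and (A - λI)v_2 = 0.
v_1 = [[2, 1, 0, 0]]^T, v_2 = [[1, 0, 0, 0]]^T

We seek v_1 ∈ ker((A - 4I)^2) \ ker(A - 4I), then set v_{i+1} = (A - 4I) v_i.

One such chain is v_1 = [[2, 1, 0, 0]]^T, v_2 = [[1, 0, 0, 0]]^T. Check: (A - 4I) v_2 = [[0, 0, 0, 0]]^T = 0.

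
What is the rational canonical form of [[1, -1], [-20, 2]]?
R = [[0, 18], [1, 3]]

The invariant factors of A (the non-unit diagonal entries of the Smith normal form of xI - A over ℚ[x]) are (x - 6)(x + 3), each dividing the next. The characteristic polynomial is their product, (x - 6)(x + 3).

The rational canonical form is the block-diagonal matrix of companion matrices C(f_i):
R = [[0, 18], [1, 3]].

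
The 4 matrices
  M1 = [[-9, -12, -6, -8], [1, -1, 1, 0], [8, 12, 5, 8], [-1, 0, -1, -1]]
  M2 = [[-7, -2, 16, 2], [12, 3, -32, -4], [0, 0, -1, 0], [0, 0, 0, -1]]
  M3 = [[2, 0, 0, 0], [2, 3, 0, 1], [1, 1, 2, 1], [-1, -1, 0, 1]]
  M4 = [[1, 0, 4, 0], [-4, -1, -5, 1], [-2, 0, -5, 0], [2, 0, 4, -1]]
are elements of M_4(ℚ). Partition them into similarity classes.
3 classes: {M1, M4}, {M2}, {M3}

Characteristic polynomials: χ_{M1} = (x + 1)^3(x + 3), χ_{M2} = (x + 1)^3(x + 3), χ_{M3} = (x - 2)^4, χ_{M4} = (x + 1)^3(x + 3).

{M1, M4}: invariant factors x + 1, (x + 1)^2(x + 3).

{M2}: invariant factors x + 1, x + 1, (x + 1)(x + 3).

{M3}: invariant factors x - 2, (x - 2)^3.

Matrices are similar if and only if their invariant-factor lists agree; the partition into similarity classes is {M1, M4}, {M2}, {M3}.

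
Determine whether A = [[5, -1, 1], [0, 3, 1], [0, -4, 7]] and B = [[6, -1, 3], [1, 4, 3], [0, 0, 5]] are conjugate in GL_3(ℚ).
No.

Both have characteristic polynomial (x - 5)^3, but the minimal polynomial of A is (x - 5)^3 while the minimal polynomial of B is (x - 5)^2. The minimal polynomial is a similarity invariant, so A and B are not similar.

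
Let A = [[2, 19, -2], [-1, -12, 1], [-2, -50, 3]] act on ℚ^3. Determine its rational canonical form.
The invariant factors of A (the non-unit diagonal entries of the Smith normal form of xI - A over ℚ[x]) are (x + 1)^2(x + 5), each dividing the next. The characteristic polynomial is their product, (x + 1)^2(x + 5).

The rational canonical form is the block-diagonal matrix of companion matrices C(f_i):
R = [[0, 0, -5], [1, 0, -11], [0, 1, -7]].

R = [[0, 0, -5], [1, 0, -11], [0, 1, -7]]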